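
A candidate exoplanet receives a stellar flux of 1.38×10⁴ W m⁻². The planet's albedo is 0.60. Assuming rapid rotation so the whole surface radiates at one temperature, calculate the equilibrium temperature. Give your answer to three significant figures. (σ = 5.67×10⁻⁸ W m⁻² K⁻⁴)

Energy balance: absorbed = emitted ⇒ πR²·S(1−A) = 4πR²·σT_eq⁴, so T_eq⁴ = S(1−A)/(4σ).
T_eq = [1.38×10⁴ × 0.40 / (4 × 5.67×10⁻⁸)]^(1/4) = (2.43×10¹⁰)^(1/4) = 395 K.

T_eq ≈ 395 K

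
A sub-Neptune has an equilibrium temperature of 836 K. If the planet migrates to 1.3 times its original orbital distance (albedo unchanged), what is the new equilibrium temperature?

T_eq ≈ 733 K

T_eq ∝ L^(1/4) · d^(−1/2).
T′ = 836 / 1.3^(1/2) = 733 K.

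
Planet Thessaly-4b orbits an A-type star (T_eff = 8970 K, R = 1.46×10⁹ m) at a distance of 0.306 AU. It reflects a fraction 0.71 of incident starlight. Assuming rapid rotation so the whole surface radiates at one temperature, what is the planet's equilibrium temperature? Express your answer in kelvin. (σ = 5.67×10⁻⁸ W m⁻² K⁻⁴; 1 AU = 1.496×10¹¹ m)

T_eq ≈ 831 K

d = 0.306 AU = 4.58×10¹⁰ m.
L = 4πR_⋆²σT_⋆⁴ = 4π(1.46×10⁹)² × 5.67×10⁻⁸ × (8970)⁴ = 9.83×10²⁷ W.
S = L/(4πd²) = 3.73×10⁵ W m⁻².
Energy balance: absorbed = emitted ⇒ πR²·S(1−A) = 4πR²·σT_eq⁴, so T_eq⁴ = S(1−A)/(4σ).
T_eq = [3.73×10⁵ × 0.29 / (4 × 5.67×10⁻⁸)]^(1/4) = (4.77×10¹¹)^(1/4) = 831 K.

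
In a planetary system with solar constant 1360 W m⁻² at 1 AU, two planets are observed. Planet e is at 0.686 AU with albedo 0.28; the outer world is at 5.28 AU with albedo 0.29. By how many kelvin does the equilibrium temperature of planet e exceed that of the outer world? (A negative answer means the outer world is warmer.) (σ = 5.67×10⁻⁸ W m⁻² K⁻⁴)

ΔT ≈ 198.3 K

T_eq = [S₀(1−A)/(4σd²)]^(1/4), so T ∝ (1−A)^(1/4) / √d.
T₁ = [1360×0.72/(4×5.67×10⁻⁸×0.686²)]^(1/4) = 309.49 K.
T₂ = [1360×0.71/(4×5.67×10⁻⁸×5.28²)]^(1/4) = 111.17 K.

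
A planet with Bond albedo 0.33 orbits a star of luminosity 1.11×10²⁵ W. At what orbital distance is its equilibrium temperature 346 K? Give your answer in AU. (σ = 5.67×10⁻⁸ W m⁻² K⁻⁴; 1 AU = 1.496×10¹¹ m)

d ≈ 0.0902 AU

From T_eq⁴ = L(1−A)/(16πσd²): d = √[L(1−A)/(16πσT_eq⁴)].
d = √[1.11×10²⁵ × 0.67 / (16π × 5.67×10⁻⁸ × (346)⁴)] = 1.35×10¹⁰ m = 0.0902 AU.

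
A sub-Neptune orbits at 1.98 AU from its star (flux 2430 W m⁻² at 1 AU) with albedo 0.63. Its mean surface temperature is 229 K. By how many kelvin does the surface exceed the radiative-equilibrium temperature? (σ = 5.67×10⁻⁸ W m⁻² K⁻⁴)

S = 2430/1.98² = 619.8 W m⁻².
T_eq = [S(1−A)/(4σ)]^(1/4) = [619.8×0.37/(4×5.67×10⁻⁸)]^(1/4) = 178.3 K.
ΔT = T_surf − T_eq = 229 − 178.3.

ΔT ≈ 50.7 K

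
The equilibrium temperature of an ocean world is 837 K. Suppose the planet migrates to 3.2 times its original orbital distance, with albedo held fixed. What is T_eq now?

T_eq ∝ L^(1/4) · d^(−1/2).
T′ = 837 / 3.2^(1/2) = 468 K.

T_eq ≈ 468 K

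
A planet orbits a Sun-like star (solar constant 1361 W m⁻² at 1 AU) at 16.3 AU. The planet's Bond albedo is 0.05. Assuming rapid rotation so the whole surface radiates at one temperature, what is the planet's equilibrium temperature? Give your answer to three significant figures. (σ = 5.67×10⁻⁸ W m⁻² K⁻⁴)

T_eq ≈ 68.1 K

Flux at 16.3 AU: S = 1361/16.3² = 5.12 W m⁻².
Energy balance: absorbed = emitted ⇒ πR²·S(1−A) = 4πR²·σT_eq⁴, so T_eq⁴ = S(1−A)/(4σ).
T_eq = [5.12 × 0.95 / (4 × 5.67×10⁻⁸)]^(1/4) = (2.15×10⁷)^(1/4) = 68.1 K.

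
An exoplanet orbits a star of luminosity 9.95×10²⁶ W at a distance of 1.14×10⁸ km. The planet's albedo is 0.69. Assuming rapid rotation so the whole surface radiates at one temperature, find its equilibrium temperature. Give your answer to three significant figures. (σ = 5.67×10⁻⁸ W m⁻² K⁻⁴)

d = 1.14×10⁸ km = 1.14×10¹¹ m.
Flux: S = L/(4πd²) = 9.95×10²⁶/(4π×(1.14×10¹¹)²) = 6090 W m⁻².
Energy balance: absorbed = emitted ⇒ πR²·S(1−A) = 4πR²·σT_eq⁴, so T_eq⁴ = S(1−A)/(4σ).
T_eq = [6090 × 0.31 / (4 × 5.67×10⁻⁸)]^(1/4) = (8.33×10⁹)^(1/4) = 302 K.

T_eq ≈ 302 K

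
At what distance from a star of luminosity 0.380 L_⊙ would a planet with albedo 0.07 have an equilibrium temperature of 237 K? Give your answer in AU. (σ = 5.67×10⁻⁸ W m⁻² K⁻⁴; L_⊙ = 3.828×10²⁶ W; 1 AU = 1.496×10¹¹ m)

L = 0.380 × 3.828×10²⁶ = 1.45×10²⁶ W.
From T_eq⁴ = L(1−A)/(16πσd²): d = √[L(1−A)/(16πσT_eq⁴)].
d = √[1.45×10²⁶ × 0.93 / (16π × 5.67×10⁻⁸ × (237)⁴)] = 1.23×10¹¹ m = 0.820 AU.

d ≈ 0.820 AU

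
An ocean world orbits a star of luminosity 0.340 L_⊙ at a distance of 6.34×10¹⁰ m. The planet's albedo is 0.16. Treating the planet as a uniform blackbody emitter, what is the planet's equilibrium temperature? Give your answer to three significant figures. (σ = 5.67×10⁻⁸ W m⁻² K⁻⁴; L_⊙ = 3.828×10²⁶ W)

T_eq ≈ 313 K

L = 0.340 × 3.828×10²⁶ = 1.30×10²⁶ W.
Flux: S = L/(4πd²) = 1.30×10²⁶/(4π×(6.34×10¹⁰)²) = 2580 W m⁻².
Energy balance: absorbed = emitted ⇒ πR²·S(1−A) = 4πR²·σT_eq⁴, so T_eq⁴ = S(1−A)/(4σ).
T_eq = [2580 × 0.84 / (4 × 5.67×10⁻⁸)]^(1/4) = (9.54×10⁹)^(1/4) = 313 K.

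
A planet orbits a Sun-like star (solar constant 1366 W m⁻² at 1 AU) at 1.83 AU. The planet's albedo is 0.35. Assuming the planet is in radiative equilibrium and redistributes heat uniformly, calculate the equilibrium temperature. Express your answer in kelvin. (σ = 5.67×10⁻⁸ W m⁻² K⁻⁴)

Flux at 1.83 AU: S = 1366/1.83² = 408 W m⁻².
Energy balance: absorbed = emitted ⇒ πR²·S(1−A) = 4πR²·σT_eq⁴, so T_eq⁴ = S(1−A)/(4σ).
T_eq = [408 × 0.65 / (4 × 5.67×10⁻⁸)]^(1/4) = (1.17×10⁹)^(1/4) = 185 K.

T_eq ≈ 185 K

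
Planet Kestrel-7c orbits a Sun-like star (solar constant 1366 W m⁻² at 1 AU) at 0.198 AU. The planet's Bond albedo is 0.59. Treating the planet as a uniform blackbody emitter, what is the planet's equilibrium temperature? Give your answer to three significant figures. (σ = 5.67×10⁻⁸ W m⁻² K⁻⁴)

T_eq ≈ 501 K

Flux at 0.198 AU: S = 1366/0.198² = 3.48×10⁴ W m⁻².
Energy balance: absorbed = emitted ⇒ πR²·S(1−A) = 4πR²·σT_eq⁴, so T_eq⁴ = S(1−A)/(4σ).
T_eq = [3.48×10⁴ × 0.41 / (4 × 5.67×10⁻⁸)]^(1/4) = (6.30×10¹⁰)^(1/4) = 501 K.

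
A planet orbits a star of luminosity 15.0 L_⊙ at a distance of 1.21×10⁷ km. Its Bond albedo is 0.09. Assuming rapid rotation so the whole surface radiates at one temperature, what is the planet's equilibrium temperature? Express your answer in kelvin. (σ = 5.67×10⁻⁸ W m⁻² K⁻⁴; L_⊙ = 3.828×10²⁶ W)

d = 1.21×10⁷ km = 1.21×10¹⁰ m.
L = 15.0 × 3.828×10²⁶ = 5.74×10²⁷ W.
Flux: S = L/(4πd²) = 5.74×10²⁷/(4π×(1.21×10¹⁰)²) = 3.12×10⁶ W m⁻².
Energy balance: absorbed = emitted ⇒ πR²·S(1−A) = 4πR²·σT_eq⁴, so T_eq⁴ = S(1−A)/(4σ).
T_eq = [3.12×10⁶ × 0.91 / (4 × 5.67×10⁻⁸)]^(1/4) = (1.25×10¹³)^(1/4) = 1880 K.

T_eq ≈ 1880 K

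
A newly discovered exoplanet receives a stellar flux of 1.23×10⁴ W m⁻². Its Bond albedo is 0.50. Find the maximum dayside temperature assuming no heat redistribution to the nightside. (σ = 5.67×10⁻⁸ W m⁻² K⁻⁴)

T_ss ≈ 574 K

With no redistribution each surface element balances locally: S(1−A) = σT⁴.
T = [1.23×10⁴ × 0.50 / 5.67×10⁻⁸]^(1/4) = (1.08×10¹¹)^(1/4) = 574 K.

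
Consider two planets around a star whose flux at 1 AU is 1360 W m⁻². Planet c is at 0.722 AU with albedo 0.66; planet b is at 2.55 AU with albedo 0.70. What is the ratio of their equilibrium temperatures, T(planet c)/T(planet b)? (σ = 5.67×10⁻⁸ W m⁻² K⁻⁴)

T₁/T₂ ≈ 1.939

T_eq = [S₀(1−A)/(4σd²)]^(1/4), so T ∝ (1−A)^(1/4) / √d.
T₁ = [1360×0.34/(4×5.67×10⁻⁸×0.722²)]^(1/4) = 250.08 K.
T₂ = [1360×0.30/(4×5.67×10⁻⁸×2.55²)]^(1/4) = 128.97 K.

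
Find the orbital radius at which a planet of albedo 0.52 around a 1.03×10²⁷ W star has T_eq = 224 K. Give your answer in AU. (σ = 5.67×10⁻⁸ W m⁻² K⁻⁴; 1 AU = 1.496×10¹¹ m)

From T_eq⁴ = L(1−A)/(16πσd²): d = √[L(1−A)/(16πσT_eq⁴)].
d = √[1.03×10²⁷ × 0.48 / (16π × 5.67×10⁻⁸ × (224)⁴)] = 2.62×10¹¹ m = 1.75 AU.

d ≈ 1.75 AU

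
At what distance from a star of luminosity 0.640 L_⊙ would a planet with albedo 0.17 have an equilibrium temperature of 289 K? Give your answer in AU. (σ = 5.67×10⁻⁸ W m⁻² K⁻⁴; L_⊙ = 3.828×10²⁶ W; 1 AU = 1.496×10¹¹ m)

d ≈ 0.676 AU

L = 0.640 × 3.828×10²⁶ = 2.45×10²⁶ W.
From T_eq⁴ = L(1−A)/(16πσd²): d = √[L(1−A)/(16πσT_eq⁴)].
d = √[2.45×10²⁶ × 0.83 / (16π × 5.67×10⁻⁸ × (289)⁴)] = 1.01×10¹¹ m = 0.676 AU.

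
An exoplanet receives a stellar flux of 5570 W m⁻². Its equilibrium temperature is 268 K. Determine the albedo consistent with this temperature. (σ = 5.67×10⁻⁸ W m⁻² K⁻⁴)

From T_eq⁴ = S(1−A)/(4σ): 1−A = 4σT_eq⁴/S.
1−A = 4 × 5.67×10⁻⁸ × (268)⁴ / 5570 = 0.210.

A ≈ 0.79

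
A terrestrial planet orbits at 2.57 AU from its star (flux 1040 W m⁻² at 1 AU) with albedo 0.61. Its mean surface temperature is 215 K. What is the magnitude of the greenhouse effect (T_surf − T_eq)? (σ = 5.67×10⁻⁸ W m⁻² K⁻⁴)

ΔT ≈ 86.7 K

S = 1040/2.57² = 157.5 W m⁻².
T_eq = [S(1−A)/(4σ)]^(1/4) = [157.5×0.39/(4×5.67×10⁻⁸)]^(1/4) = 128.3 K.
ΔT = T_surf − T_eq = 215 − 128.3.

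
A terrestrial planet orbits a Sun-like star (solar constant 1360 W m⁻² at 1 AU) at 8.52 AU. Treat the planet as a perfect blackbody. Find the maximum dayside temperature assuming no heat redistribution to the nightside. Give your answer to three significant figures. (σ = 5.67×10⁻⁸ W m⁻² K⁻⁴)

T_ss ≈ 135 K

Flux at 8.52 AU: S = 1360/8.52² = 18.7 W m⁻².
With no redistribution each surface element balances locally: S(1−A) = σT⁴.
T = [18.7 × 1.00 / 5.67×10⁻⁸]^(1/4) = (3.30×10⁸)^(1/4) = 135 K.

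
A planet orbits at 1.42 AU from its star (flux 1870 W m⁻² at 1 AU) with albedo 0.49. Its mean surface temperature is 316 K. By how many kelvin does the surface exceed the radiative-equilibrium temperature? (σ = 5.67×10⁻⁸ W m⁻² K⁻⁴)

S = 1870/1.42² = 927.4 W m⁻².
T_eq = [S(1−A)/(4σ)]^(1/4) = [927.4×0.51/(4×5.67×10⁻⁸)]^(1/4) = 213.7 K.
ΔT = T_surf − T_eq = 316 − 213.7.

ΔT ≈ 102.3 K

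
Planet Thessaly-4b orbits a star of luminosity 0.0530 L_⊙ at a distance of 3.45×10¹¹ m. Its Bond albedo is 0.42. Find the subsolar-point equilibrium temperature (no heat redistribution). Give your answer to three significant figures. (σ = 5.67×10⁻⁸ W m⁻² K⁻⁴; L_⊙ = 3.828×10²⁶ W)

T_ss ≈ 109 K

L = 0.0530 × 3.828×10²⁶ = 2.03×10²⁵ W.
Flux: S = L/(4πd²) = 2.03×10²⁵/(4π×(3.45×10¹¹)²) = 13.6 W m⁻².
At the subsolar point the surface absorbs S(1−A) and emits σT⁴ per unit area — no factor of 4, since only the local patch is in balance.
T = [13.6 × 0.58 / 5.67×10⁻⁸]^(1/4) = (1.39×10⁸)^(1/4) = 109 K.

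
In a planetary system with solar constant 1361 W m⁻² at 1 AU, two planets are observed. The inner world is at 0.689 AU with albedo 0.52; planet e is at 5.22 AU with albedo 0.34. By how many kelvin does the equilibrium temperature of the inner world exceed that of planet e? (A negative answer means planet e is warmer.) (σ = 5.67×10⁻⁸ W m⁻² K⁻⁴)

T_eq = [S₀(1−A)/(4σd²)]^(1/4), so T ∝ (1−A)^(1/4) / √d.
T₁ = [1361×0.48/(4×5.67×10⁻⁸×0.689²)]^(1/4) = 279.10 K.
T₂ = [1361×0.66/(4×5.67×10⁻⁸×5.22²)]^(1/4) = 109.80 K.

ΔT ≈ 169.3 K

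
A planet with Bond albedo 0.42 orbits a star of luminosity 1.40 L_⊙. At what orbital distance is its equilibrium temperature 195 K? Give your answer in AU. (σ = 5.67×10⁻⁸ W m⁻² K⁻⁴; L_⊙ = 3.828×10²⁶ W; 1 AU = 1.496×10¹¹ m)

d ≈ 1.84 AU

L = 1.40 × 3.828×10²⁶ = 5.36×10²⁶ W.
From T_eq⁴ = L(1−A)/(16πσd²): d = √[L(1−A)/(16πσT_eq⁴)].
d = √[5.36×10²⁶ × 0.58 / (16π × 5.67×10⁻⁸ × (195)⁴)] = 2.75×10¹¹ m = 1.84 AU.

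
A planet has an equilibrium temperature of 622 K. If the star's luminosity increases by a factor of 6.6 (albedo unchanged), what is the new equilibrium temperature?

T_eq ≈ 997 K

T_eq ∝ L^(1/4) · d^(−1/2).
T′ = 622 × 6.6^(1/4) = 997 K.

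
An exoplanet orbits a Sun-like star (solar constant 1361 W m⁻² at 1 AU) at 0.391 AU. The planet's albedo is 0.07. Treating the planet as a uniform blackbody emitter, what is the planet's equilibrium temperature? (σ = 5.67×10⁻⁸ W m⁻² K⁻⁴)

Flux at 0.391 AU: S = 1361/0.391² = 8900 W m⁻².
Energy balance: absorbed = emitted ⇒ πR²·S(1−A) = 4πR²·σT_eq⁴, so T_eq⁴ = S(1−A)/(4σ).
T_eq = [8900 × 0.93 / (4 × 5.67×10⁻⁸)]^(1/4) = (3.65×10¹⁰)^(1/4) = 437 K.

T_eq ≈ 437 K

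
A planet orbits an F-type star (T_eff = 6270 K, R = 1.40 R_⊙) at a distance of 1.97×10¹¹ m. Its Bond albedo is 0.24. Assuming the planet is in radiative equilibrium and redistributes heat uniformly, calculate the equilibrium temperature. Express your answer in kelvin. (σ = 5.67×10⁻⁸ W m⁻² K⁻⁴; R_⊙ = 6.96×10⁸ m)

R_⋆ = 1.40 × 6.96×10⁸ = 9.74×10⁸ m.
L = 4πR_⋆²σT_⋆⁴ = 4π(9.74×10⁸)² × 5.67×10⁻⁸ × (6270)⁴ = 1.05×10²⁷ W.
S = L/(4πd²) = 2140 W m⁻².
Energy balance: absorbed = emitted ⇒ πR²·S(1−A) = 4πR²·σT_eq⁴, so T_eq⁴ = S(1−A)/(4σ).
T_eq = [2140 × 0.76 / (4 × 5.67×10⁻⁸)]^(1/4) = (7.18×10⁹)^(1/4) = 291 K.

T_eq ≈ 291 K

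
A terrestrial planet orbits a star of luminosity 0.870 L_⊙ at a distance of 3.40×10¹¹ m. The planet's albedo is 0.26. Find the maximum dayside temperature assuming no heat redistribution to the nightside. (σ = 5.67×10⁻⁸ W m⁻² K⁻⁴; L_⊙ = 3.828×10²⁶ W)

L = 0.870 × 3.828×10²⁶ = 3.33×10²⁶ W.
Flux: S = L/(4πd²) = 3.33×10²⁶/(4π×(3.40×10¹¹)²) = 229 W m⁻².
With no redistribution each surface element balances locally: S(1−A) = σT⁴.
T = [229 × 0.74 / 5.67×10⁻⁸]^(1/4) = (2.99×10⁹)^(1/4) = 234 K.

T_ss ≈ 234 K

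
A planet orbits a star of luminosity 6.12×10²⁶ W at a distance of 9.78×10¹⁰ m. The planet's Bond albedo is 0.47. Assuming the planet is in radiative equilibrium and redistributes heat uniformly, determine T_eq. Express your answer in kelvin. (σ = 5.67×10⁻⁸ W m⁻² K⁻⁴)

Flux: S = L/(4πd²) = 6.12×10²⁶/(4π×(9.78×10¹⁰)²) = 5090 W m⁻².
Energy balance: absorbed = emitted ⇒ πR²·S(1−A) = 4πR²·σT_eq⁴, so T_eq⁴ = S(1−A)/(4σ).
T_eq = [5090 × 0.53 / (4 × 5.67×10⁻⁸)]^(1/4) = (1.19×10¹⁰)^(1/4) = 330 K.

T_eq ≈ 330 K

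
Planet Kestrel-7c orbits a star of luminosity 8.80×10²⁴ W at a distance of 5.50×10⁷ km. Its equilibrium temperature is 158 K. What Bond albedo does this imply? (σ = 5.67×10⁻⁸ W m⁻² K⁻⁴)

d = 5.50×10⁷ km = 5.50×10¹⁰ m.
Flux: S = L/(4πd²) = 8.80×10²⁴/(4π×(5.50×10¹⁰)²) = 231 W m⁻².
From T_eq⁴ = S(1−A)/(4σ): 1−A = 4σT_eq⁴/S.
1−A = 4 × 5.67×10⁻⁸ × (158)⁴ / 231 = 0.611.

A ≈ 0.39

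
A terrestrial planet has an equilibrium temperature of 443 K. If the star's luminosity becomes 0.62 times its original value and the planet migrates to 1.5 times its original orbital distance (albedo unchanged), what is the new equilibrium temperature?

T_eq ≈ 321 K

T_eq ∝ L^(1/4) · d^(−1/2).
T′ = 443 × 0.62^(1/4) / 1.5^(1/2) = 321 K.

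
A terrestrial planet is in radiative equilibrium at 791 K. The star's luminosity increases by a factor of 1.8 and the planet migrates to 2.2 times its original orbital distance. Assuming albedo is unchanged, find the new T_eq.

T_eq ≈ 618 K

T_eq ∝ L^(1/4) · d^(−1/2).
T′ = 791 × 1.8^(1/4) / 2.2^(1/2) = 618 K.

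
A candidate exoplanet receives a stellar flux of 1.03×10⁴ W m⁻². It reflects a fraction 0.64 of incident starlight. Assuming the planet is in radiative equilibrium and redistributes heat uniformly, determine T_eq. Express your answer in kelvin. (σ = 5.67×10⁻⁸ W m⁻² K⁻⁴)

Energy balance: absorbed = emitted ⇒ πR²·S(1−A) = 4πR²·σT_eq⁴, so T_eq⁴ = S(1−A)/(4σ).
T_eq = [1.03×10⁴ × 0.36 / (4 × 5.67×10⁻⁸)]^(1/4) = (1.63×10¹⁰)^(1/4) = 358 K.

T_eq ≈ 358 K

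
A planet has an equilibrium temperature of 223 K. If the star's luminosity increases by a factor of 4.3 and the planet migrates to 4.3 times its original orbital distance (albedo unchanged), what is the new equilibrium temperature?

T_eq ∝ L^(1/4) · d^(−1/2).
T′ = 223 × 4.3^(1/4) / 4.3^(1/2) = 155 K.

T_eq ≈ 155 K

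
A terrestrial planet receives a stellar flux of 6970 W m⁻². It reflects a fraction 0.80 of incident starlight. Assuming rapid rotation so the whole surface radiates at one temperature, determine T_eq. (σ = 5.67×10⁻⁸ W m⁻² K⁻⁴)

Energy balance: absorbed = emitted ⇒ πR²·S(1−A) = 4πR²·σT_eq⁴, so T_eq⁴ = S(1−A)/(4σ).
T_eq = [6970 × 0.20 / (4 × 5.67×10⁻⁸)]^(1/4) = (6.15×10⁹)^(1/4) = 280 K.

T_eq ≈ 280 K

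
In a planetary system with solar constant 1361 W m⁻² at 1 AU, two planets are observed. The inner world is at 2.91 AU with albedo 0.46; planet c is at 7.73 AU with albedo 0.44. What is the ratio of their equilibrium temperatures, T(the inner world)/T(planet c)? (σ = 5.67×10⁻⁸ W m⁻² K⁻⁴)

T_eq = [S₀(1−A)/(4σd²)]^(1/4), so T ∝ (1−A)^(1/4) / √d.
T₁ = [1361×0.54/(4×5.67×10⁻⁸×2.91²)]^(1/4) = 139.86 K.
T₂ = [1361×0.56/(4×5.67×10⁻⁸×7.73²)]^(1/4) = 86.60 K.

T₁/T₂ ≈ 1.615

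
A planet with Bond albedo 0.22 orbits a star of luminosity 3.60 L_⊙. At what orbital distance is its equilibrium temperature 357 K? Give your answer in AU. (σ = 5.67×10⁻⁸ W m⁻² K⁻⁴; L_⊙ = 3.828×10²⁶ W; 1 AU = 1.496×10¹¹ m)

d ≈ 1.02 AU

L = 3.60 × 3.828×10²⁶ = 1.38×10²⁷ W.
From T_eq⁴ = L(1−A)/(16πσd²): d = √[L(1−A)/(16πσT_eq⁴)].
d = √[1.38×10²⁷ × 0.78 / (16π × 5.67×10⁻⁸ × (357)⁴)] = 1.52×10¹¹ m = 1.02 AU.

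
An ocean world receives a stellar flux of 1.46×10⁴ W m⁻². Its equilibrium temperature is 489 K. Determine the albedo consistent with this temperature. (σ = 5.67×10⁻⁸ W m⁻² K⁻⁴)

A ≈ 0.11

From T_eq⁴ = S(1−A)/(4σ): 1−A = 4σT_eq⁴/S.
1−A = 4 × 5.67×10⁻⁸ × (489)⁴ / 1.46×10⁴ = 0.888.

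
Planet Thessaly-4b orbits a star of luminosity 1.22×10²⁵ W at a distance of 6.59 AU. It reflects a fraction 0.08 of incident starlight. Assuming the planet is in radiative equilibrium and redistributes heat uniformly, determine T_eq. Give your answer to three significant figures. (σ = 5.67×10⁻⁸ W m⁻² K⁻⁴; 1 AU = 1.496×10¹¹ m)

d = 6.59 AU = 9.86×10¹¹ m.
Flux: S = L/(4πd²) = 1.22×10²⁵/(4π×(9.86×10¹¹)²) = 0.999 W m⁻².
Energy balance: absorbed = emitted ⇒ πR²·S(1−A) = 4πR²·σT_eq⁴, so T_eq⁴ = S(1−A)/(4σ).
T_eq = [0.999 × 0.92 / (4 × 5.67×10⁻⁸)]^(1/4) = (4.05×10⁶)^(1/4) = 44.9 K.

T_eq ≈ 44.9 K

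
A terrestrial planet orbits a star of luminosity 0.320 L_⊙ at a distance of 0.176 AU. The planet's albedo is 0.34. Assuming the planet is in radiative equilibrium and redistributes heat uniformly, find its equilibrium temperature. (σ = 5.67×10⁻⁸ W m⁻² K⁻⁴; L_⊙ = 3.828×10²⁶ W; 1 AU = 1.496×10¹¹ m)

T_eq ≈ 450 K

d = 0.176 AU = 2.63×10¹⁰ m.
L = 0.320 × 3.828×10²⁶ = 1.22×10²⁶ W.
Flux: S = L/(4πd²) = 1.22×10²⁶/(4π×(2.63×10¹⁰)²) = 1.41×10⁴ W m⁻².
Energy balance: absorbed = emitted ⇒ πR²·S(1−A) = 4πR²·σT_eq⁴, so T_eq⁴ = S(1−A)/(4σ).
T_eq = [1.41×10⁴ × 0.66 / (4 × 5.67×10⁻⁸)]^(1/4) = (4.09×10¹⁰)^(1/4) = 450 K.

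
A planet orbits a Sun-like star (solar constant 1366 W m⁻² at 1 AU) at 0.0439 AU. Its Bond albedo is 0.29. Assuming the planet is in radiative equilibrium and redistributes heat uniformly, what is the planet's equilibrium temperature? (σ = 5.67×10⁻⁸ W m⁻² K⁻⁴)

T_eq ≈ 1220 K

Flux at 0.0439 AU: S = 1366/0.0439² = 7.09×10⁵ W m⁻².
Energy balance: absorbed = emitted ⇒ πR²·S(1−A) = 4πR²·σT_eq⁴, so T_eq⁴ = S(1−A)/(4σ).
T_eq = [7.09×10⁵ × 0.71 / (4 × 5.67×10⁻⁸)]^(1/4) = (2.22×10¹²)^(1/4) = 1220 K.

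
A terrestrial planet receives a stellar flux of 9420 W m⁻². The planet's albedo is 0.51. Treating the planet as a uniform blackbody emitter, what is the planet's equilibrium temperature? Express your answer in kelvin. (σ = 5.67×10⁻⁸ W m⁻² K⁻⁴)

T_eq ≈ 378 K

Energy balance: absorbed = emitted ⇒ πR²·S(1−A) = 4πR²·σT_eq⁴, so T_eq⁴ = S(1−A)/(4σ).
T_eq = [9420 × 0.49 / (4 × 5.67×10⁻⁸)]^(1/4) = (2.04×10¹⁰)^(1/4) = 378 K.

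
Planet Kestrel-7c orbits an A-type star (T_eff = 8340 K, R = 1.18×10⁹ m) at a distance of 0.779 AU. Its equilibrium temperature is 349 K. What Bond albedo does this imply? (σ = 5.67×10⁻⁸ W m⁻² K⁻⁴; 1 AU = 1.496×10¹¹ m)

d = 0.779 AU = 1.17×10¹¹ m.
L = 4πR_⋆²σT_⋆⁴ = 4π(1.18×10⁹)² × 5.67×10⁻⁸ × (8340)⁴ = 4.80×10²⁷ W.
S = L/(4πd²) = 2.81×10⁴ W m⁻².
From T_eq⁴ = S(1−A)/(4σ): 1−A = 4σT_eq⁴/S.
1−A = 4 × 5.67×10⁻⁸ × (349)⁴ / 2.81×10⁴ = 0.120.

A ≈ 0.88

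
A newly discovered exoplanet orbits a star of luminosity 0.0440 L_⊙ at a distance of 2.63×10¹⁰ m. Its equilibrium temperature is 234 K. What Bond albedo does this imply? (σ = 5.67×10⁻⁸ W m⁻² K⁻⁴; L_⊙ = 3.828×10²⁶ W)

L = 0.0440 × 3.828×10²⁶ = 1.68×10²⁵ W.
Flux: S = L/(4πd²) = 1.68×10²⁵/(4π×(2.63×10¹⁰)²) = 1940 W m⁻².
From T_eq⁴ = S(1−A)/(4σ): 1−A = 4σT_eq⁴/S.
1−A = 4 × 5.67×10⁻⁸ × (234)⁴ / 1940 = 0.351.

A ≈ 0.65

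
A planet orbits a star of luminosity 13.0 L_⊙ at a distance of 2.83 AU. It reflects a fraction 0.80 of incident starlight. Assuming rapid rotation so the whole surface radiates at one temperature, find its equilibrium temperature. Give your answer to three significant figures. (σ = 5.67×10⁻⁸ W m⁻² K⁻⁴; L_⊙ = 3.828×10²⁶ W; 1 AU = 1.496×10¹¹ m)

d = 2.83 AU = 4.23×10¹¹ m.
L = 13.0 × 3.828×10²⁶ = 4.98×10²⁷ W.
Flux: S = L/(4πd²) = 4.98×10²⁷/(4π×(4.23×10¹¹)²) = 2210 W m⁻².
Energy balance: absorbed = emitted ⇒ πR²·S(1−A) = 4πR²·σT_eq⁴, so T_eq⁴ = S(1−A)/(4σ).
T_eq = [2210 × 0.20 / (4 × 5.67×10⁻⁸)]^(1/4) = (1.95×10⁹)^(1/4) = 210 K.

T_eq ≈ 210 K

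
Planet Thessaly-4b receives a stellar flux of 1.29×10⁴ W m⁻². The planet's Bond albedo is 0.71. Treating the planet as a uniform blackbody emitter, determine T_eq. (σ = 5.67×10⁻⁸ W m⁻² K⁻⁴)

Energy balance: absorbed = emitted ⇒ πR²·S(1−A) = 4πR²·σT_eq⁴, so T_eq⁴ = S(1−A)/(4σ).
T_eq = [1.29×10⁴ × 0.29 / (4 × 5.67×10⁻⁸)]^(1/4) = (1.65×10¹⁰)^(1/4) = 358 K.

T_eq ≈ 358 K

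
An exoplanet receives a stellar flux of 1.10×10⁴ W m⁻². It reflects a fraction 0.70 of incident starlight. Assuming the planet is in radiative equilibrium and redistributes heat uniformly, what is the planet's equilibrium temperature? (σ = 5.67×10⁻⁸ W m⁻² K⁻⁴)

Energy balance: absorbed = emitted ⇒ πR²·S(1−A) = 4πR²·σT_eq⁴, so T_eq⁴ = S(1−A)/(4σ).
T_eq = [1.10×10⁴ × 0.30 / (4 × 5.67×10⁻⁸)]^(1/4) = (1.46×10¹⁰)^(1/4) = 347 K.

T_eq ≈ 347 K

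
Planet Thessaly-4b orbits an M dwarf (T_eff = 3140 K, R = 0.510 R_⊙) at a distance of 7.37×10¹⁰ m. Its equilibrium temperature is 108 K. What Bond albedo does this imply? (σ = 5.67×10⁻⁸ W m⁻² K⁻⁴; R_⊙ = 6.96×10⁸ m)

R_⋆ = 0.510 × 6.96×10⁸ = 3.55×10⁸ m.
L = 4πR_⋆²σT_⋆⁴ = 4π(3.55×10⁸)² × 5.67×10⁻⁸ × (3140)⁴ = 8.73×10²⁴ W.
S = L/(4πd²) = 128 W m⁻².
From T_eq⁴ = S(1−A)/(4σ): 1−A = 4σT_eq⁴/S.
1−A = 4 × 5.67×10⁻⁸ × (108)⁴ / 128 = 0.241.

A ≈ 0.76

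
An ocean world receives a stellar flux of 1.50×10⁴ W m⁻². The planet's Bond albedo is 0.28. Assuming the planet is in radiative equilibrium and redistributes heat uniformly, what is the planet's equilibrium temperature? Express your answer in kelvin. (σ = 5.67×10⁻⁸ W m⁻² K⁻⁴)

T_eq ≈ 467 K

Energy balance: absorbed = emitted ⇒ πR²·S(1−A) = 4πR²·σT_eq⁴, so T_eq⁴ = S(1−A)/(4σ).
T_eq = [1.50×10⁴ × 0.72 / (4 × 5.67×10⁻⁸)]^(1/4) = (4.76×10¹⁰)^(1/4) = 467 K.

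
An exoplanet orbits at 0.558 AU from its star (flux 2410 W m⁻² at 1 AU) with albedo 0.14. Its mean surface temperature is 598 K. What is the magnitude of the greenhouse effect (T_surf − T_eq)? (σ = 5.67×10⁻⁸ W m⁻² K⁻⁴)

ΔT ≈ 184.1 K

S = 2410/0.558² = 7740 W m⁻².
T_eq = [S(1−A)/(4σ)]^(1/4) = [7740×0.86/(4×5.67×10⁻⁸)]^(1/4) = 413.9 K.
ΔT = T_surf − T_eq = 598 − 413.9.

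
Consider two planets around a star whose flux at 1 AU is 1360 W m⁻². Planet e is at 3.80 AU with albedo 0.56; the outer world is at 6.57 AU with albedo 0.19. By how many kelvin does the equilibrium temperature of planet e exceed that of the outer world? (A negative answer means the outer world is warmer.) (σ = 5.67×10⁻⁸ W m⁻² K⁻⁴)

ΔT ≈ 13.3 K

T_eq = [S₀(1−A)/(4σd²)]^(1/4), so T ∝ (1−A)^(1/4) / √d.
T₁ = [1360×0.44/(4×5.67×10⁻⁸×3.80²)]^(1/4) = 116.26 K.
T₂ = [1360×0.81/(4×5.67×10⁻⁸×6.57²)]^(1/4) = 102.99 K.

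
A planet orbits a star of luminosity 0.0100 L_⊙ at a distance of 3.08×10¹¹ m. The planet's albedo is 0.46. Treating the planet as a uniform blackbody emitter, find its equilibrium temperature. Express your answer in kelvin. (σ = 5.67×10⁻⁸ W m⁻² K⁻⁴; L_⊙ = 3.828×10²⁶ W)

T_eq ≈ 52.6 K

L = 0.0100 × 3.828×10²⁶ = 3.83×10²⁴ W.
Flux: S = L/(4πd²) = 3.83×10²⁴/(4π×(3.08×10¹¹)²) = 3.21 W m⁻².
Energy balance: absorbed = emitted ⇒ πR²·S(1−A) = 4πR²·σT_eq⁴, so T_eq⁴ = S(1−A)/(4σ).
T_eq = [3.21 × 0.54 / (4 × 5.67×10⁻⁸)]^(1/4) = (7.65×10⁶)^(1/4) = 52.6 K.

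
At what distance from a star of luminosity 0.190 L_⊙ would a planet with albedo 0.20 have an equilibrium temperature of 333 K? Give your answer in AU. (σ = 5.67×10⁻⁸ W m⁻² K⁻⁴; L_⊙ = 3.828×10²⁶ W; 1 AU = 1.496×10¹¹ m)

L = 0.190 × 3.828×10²⁶ = 7.27×10²⁵ W.
From T_eq⁴ = L(1−A)/(16πσd²): d = √[L(1−A)/(16πσT_eq⁴)].
d = √[7.27×10²⁵ × 0.80 / (16π × 5.67×10⁻⁸ × (333)⁴)] = 4.07×10¹⁰ m = 0.272 AU.

d ≈ 0.272 AU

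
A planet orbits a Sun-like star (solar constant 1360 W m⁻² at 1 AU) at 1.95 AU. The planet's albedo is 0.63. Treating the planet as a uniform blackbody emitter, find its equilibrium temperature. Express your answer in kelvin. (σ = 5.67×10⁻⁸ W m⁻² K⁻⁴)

T_eq ≈ 155 K

Flux at 1.95 AU: S = 1360/1.95² = 358 W m⁻².
Energy balance: absorbed = emitted ⇒ πR²·S(1−A) = 4πR²·σT_eq⁴, so T_eq⁴ = S(1−A)/(4σ).
T_eq = [358 × 0.37 / (4 × 5.67×10⁻⁸)]^(1/4) = (5.83×10⁸)^(1/4) = 155 K.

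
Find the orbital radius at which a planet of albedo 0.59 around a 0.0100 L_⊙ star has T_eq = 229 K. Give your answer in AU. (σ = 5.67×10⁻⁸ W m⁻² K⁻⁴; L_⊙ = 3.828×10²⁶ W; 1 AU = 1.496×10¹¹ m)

d ≈ 0.0946 AU

L = 0.0100 × 3.828×10²⁶ = 3.83×10²⁴ W.
From T_eq⁴ = L(1−A)/(16πσd²): d = √[L(1−A)/(16πσT_eq⁴)].
d = √[3.83×10²⁴ × 0.41 / (16π × 5.67×10⁻⁸ × (229)⁴)] = 1.42×10¹⁰ m = 0.0946 AU.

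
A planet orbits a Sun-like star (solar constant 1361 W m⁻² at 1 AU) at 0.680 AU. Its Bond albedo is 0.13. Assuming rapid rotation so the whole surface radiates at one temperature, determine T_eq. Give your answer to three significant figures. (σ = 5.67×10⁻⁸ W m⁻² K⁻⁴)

T_eq ≈ 326 K

Flux at 0.680 AU: S = 1361/0.680² = 2940 W m⁻².
Energy balance: absorbed = emitted ⇒ πR²·S(1−A) = 4πR²·σT_eq⁴, so T_eq⁴ = S(1−A)/(4σ).
T_eq = [2940 × 0.87 / (4 × 5.67×10⁻⁸)]^(1/4) = (1.13×10¹⁰)^(1/4) = 326 K.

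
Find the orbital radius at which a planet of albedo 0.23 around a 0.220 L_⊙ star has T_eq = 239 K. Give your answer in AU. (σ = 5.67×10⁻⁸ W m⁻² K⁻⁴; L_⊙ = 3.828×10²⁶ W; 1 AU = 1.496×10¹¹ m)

L = 0.220 × 3.828×10²⁶ = 8.42×10²⁵ W.
From T_eq⁴ = L(1−A)/(16πσd²): d = √[L(1−A)/(16πσT_eq⁴)].
d = √[8.42×10²⁵ × 0.77 / (16π × 5.67×10⁻⁸ × (239)⁴)] = 8.35×10¹⁰ m = 0.558 AU.

d ≈ 0.558 AU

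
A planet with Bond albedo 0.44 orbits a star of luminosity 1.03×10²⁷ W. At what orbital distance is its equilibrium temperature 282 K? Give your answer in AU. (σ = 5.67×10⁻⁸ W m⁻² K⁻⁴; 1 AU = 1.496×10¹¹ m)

d ≈ 1.20 AU

From T_eq⁴ = L(1−A)/(16πσd²): d = √[L(1−A)/(16πσT_eq⁴)].
d = √[1.03×10²⁷ × 0.56 / (16π × 5.67×10⁻⁸ × (282)⁴)] = 1.79×10¹¹ m = 1.20 AU.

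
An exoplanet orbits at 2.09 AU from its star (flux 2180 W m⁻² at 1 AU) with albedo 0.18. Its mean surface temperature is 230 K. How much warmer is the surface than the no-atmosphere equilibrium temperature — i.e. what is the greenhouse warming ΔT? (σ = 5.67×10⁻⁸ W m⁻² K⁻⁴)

S = 2180/2.09² = 499.1 W m⁻².
T_eq = [S(1−A)/(4σ)]^(1/4) = [499.1×0.82/(4×5.67×10⁻⁸)]^(1/4) = 206.1 K.
ΔT = T_surf − T_eq = 230 − 206.1.

ΔT ≈ 23.9 K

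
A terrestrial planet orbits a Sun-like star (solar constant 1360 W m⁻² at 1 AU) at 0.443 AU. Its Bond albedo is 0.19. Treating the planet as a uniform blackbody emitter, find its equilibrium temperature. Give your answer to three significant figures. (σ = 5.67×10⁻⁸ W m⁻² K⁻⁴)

Flux at 0.443 AU: S = 1360/0.443² = 6930 W m⁻².
Energy balance: absorbed = emitted ⇒ πR²·S(1−A) = 4πR²·σT_eq⁴, so T_eq⁴ = S(1−A)/(4σ).
T_eq = [6930 × 0.81 / (4 × 5.67×10⁻⁸)]^(1/4) = (2.47×10¹⁰)^(1/4) = 397 K.

T_eq ≈ 397 K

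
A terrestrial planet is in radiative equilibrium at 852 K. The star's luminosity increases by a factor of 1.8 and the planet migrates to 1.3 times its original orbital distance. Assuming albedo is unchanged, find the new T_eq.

T_eq ≈ 866 K

T_eq ∝ L^(1/4) · d^(−1/2).
T′ = 852 × 1.8^(1/4) / 1.3^(1/2) = 866 K.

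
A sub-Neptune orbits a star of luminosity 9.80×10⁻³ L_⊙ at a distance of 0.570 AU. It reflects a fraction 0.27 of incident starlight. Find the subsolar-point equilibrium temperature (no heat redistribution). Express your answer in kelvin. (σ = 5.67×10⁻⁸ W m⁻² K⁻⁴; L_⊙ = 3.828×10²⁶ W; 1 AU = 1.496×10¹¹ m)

T_ss ≈ 152 K

d = 0.570 AU = 8.53×10¹⁰ m.
L = 9.80×10⁻³ × 3.828×10²⁶ = 3.75×10²⁴ W.
Flux: S = L/(4πd²) = 3.75×10²⁴/(4π×(8.53×10¹⁰)²) = 41.1 W m⁻².
At the subsolar point the surface absorbs S(1−A) and emits σT⁴ per unit area — no factor of 4, since only the local patch is in balance.
T = [41.1 × 0.73 / 5.67×10⁻⁸]^(1/4) = (5.29×10⁸)^(1/4) = 152 K.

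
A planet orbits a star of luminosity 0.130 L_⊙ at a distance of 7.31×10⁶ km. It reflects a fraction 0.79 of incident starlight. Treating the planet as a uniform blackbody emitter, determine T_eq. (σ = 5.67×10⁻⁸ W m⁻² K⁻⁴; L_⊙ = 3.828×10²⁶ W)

d = 7.31×10⁶ km = 7.31×10⁹ m.
L = 0.130 × 3.828×10²⁶ = 4.98×10²⁵ W.
Flux: S = L/(4πd²) = 4.98×10²⁵/(4π×(7.31×10⁹)²) = 7.41×10⁴ W m⁻².
Energy balance: absorbed = emitted ⇒ πR²·S(1−A) = 4πR²·σT_eq⁴, so T_eq⁴ = S(1−A)/(4σ).
T_eq = [7.41×10⁴ × 0.21 / (4 × 5.67×10⁻⁸)]^(1/4) = (6.86×10¹⁰)^(1/4) = 512 K.

T_eq ≈ 512 K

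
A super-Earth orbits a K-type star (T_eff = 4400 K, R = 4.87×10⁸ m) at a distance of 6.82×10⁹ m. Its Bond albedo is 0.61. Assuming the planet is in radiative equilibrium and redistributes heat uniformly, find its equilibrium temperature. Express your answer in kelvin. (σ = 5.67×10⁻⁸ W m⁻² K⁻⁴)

T_eq ≈ 657 K

L = 4πR_⋆²σT_⋆⁴ = 4π(4.87×10⁸)² × 5.67×10⁻⁸ × (4400)⁴ = 6.33×10²⁵ W.
S = L/(4πd²) = 1.08×10⁵ W m⁻².
Energy balance: absorbed = emitted ⇒ πR²·S(1−A) = 4πR²·σT_eq⁴, so T_eq⁴ = S(1−A)/(4σ).
T_eq = [1.08×10⁵ × 0.39 / (4 × 5.67×10⁻⁸)]^(1/4) = (1.86×10¹¹)^(1/4) = 657 K.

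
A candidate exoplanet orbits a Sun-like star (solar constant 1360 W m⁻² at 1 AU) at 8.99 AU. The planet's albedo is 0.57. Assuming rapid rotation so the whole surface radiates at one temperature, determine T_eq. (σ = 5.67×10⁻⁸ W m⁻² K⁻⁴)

Flux at 8.99 AU: S = 1360/8.99² = 16.8 W m⁻².
Energy balance: absorbed = emitted ⇒ πR²·S(1−A) = 4πR²·σT_eq⁴, so T_eq⁴ = S(1−A)/(4σ).
T_eq = [16.8 × 0.43 / (4 × 5.67×10⁻⁸)]^(1/4) = (3.19×10⁷)^(1/4) = 75.2 K.

T_eq ≈ 75.2 K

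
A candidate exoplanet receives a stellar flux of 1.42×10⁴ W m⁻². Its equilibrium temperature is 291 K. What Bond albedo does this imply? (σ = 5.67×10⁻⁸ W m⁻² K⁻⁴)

From T_eq⁴ = S(1−A)/(4σ): 1−A = 4σT_eq⁴/S.
1−A = 4 × 5.67×10⁻⁸ × (291)⁴ / 1.42×10⁴ = 0.115.

A ≈ 0.89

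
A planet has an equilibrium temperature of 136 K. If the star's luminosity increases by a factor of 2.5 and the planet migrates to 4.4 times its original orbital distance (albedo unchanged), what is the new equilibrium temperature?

T_eq ∝ L^(1/4) · d^(−1/2).
T′ = 136 × 2.5^(1/4) / 4.4^(1/2) = 81.5 K.

T_eq ≈ 81.5 K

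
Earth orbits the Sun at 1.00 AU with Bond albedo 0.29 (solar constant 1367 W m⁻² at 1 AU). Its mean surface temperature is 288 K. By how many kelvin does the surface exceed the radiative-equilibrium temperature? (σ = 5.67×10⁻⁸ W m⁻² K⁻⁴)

ΔT ≈ 32.2 K

S = 1367/1.00² = 1367 W m⁻².
T_eq = [S(1−A)/(4σ)]^(1/4) = [1367×0.71/(4×5.67×10⁻⁸)]^(1/4) = 255.8 K.
ΔT = T_surf − T_eq = 288 − 255.8.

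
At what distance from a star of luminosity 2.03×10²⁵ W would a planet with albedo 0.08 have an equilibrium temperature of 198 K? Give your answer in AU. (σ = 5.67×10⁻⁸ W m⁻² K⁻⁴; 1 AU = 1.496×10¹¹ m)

From T_eq⁴ = L(1−A)/(16πσd²): d = √[L(1−A)/(16πσT_eq⁴)].
d = √[2.03×10²⁵ × 0.92 / (16π × 5.67×10⁻⁸ × (198)⁴)] = 6.53×10¹⁰ m = 0.436 AU.

d ≈ 0.436 AU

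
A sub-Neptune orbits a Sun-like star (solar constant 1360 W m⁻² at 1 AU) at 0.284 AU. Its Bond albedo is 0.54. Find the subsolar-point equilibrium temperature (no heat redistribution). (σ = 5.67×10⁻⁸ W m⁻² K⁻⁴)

T_ss ≈ 608 K

Flux at 0.284 AU: S = 1360/0.284² = 1.69×10⁴ W m⁻².
At the subsolar point the surface absorbs S(1−A) and emits σT⁴ per unit area — no factor of 4, since only the local patch is in balance.
T = [1.69×10⁴ × 0.46 / 5.67×10⁻⁸]^(1/4) = (1.37×10¹¹)^(1/4) = 608 K.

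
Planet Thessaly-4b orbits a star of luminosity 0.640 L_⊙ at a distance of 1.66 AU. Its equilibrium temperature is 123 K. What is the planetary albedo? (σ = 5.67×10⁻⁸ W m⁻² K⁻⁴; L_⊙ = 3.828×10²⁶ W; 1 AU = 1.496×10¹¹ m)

d = 1.66 AU = 2.48×10¹¹ m.
L = 0.640 × 3.828×10²⁶ = 2.45×10²⁶ W.
Flux: S = L/(4πd²) = 2.45×10²⁶/(4π×(2.48×10¹¹)²) = 316 W m⁻².
From T_eq⁴ = S(1−A)/(4σ): 1−A = 4σT_eq⁴/S.
1−A = 4 × 5.67×10⁻⁸ × (123)⁴ / 316 = 0.164.

A ≈ 0.84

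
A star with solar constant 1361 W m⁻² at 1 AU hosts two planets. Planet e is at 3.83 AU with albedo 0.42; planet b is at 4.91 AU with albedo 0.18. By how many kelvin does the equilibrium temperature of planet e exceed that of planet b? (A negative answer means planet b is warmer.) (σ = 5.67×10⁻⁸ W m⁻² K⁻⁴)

T_eq = [S₀(1−A)/(4σd²)]^(1/4), so T ∝ (1−A)^(1/4) / √d.
T₁ = [1361×0.58/(4×5.67×10⁻⁸×3.83²)]^(1/4) = 124.11 K.
T₂ = [1361×0.82/(4×5.67×10⁻⁸×4.91²)]^(1/4) = 119.53 K.

ΔT ≈ 4.6 K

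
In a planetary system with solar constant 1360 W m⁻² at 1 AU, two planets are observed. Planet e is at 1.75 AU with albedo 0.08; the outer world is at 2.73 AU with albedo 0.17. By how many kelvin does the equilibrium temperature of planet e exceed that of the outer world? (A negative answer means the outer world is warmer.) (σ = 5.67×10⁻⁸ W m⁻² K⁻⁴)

ΔT ≈ 45.3 K

T_eq = [S₀(1−A)/(4σd²)]^(1/4), so T ∝ (1−A)^(1/4) / √d.
T₁ = [1360×0.92/(4×5.67×10⁻⁸×1.75²)]^(1/4) = 206.02 K.
T₂ = [1360×0.83/(4×5.67×10⁻⁸×2.73²)]^(1/4) = 160.75 K.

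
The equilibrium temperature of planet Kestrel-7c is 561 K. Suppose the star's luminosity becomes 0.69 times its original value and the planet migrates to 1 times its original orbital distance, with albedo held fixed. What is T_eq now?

T_eq ∝ L^(1/4) · d^(−1/2).
T′ = 561 × 0.69^(1/4) / 1^(1/2) = 511 K.

T_eq ≈ 511 K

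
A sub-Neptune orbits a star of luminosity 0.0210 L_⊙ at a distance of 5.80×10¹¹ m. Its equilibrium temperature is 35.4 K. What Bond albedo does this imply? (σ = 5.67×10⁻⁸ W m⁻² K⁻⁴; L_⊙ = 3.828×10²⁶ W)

A ≈ 0.81

L = 0.0210 × 3.828×10²⁶ = 8.04×10²⁴ W.
Flux: S = L/(4πd²) = 8.04×10²⁴/(4π×(5.80×10¹¹)²) = 1.90 W m⁻².
From T_eq⁴ = S(1−A)/(4σ): 1−A = 4σT_eq⁴/S.
1−A = 4 × 5.67×10⁻⁸ × (35.4)⁴ / 1.90 = 0.187.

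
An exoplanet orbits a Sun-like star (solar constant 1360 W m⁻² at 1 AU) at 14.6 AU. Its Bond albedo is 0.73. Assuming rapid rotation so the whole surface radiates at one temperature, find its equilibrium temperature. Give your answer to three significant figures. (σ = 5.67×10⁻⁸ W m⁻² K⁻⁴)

Flux at 14.6 AU: S = 1360/14.6² = 6.38 W m⁻².
Energy balance: absorbed = emitted ⇒ πR²·S(1−A) = 4πR²·σT_eq⁴, so T_eq⁴ = S(1−A)/(4σ).
T_eq = [6.38 × 0.27 / (4 × 5.67×10⁻⁸)]^(1/4) = (7.60×10⁶)^(1/4) = 52.5 K.

T_eq ≈ 52.5 K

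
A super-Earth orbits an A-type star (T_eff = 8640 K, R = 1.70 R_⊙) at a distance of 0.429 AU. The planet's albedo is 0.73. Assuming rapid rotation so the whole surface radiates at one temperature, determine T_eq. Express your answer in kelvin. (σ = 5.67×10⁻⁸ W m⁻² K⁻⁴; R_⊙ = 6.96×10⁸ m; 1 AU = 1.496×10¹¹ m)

T_eq ≈ 598 K

R_⋆ = 1.70 × 6.96×10⁸ = 1.18×10⁹ m.
d = 0.429 AU = 6.42×10¹⁰ m.
L = 4πR_⋆²σT_⋆⁴ = 4π(1.18×10⁹)² × 5.67×10⁻⁸ × (8640)⁴ = 5.56×10²⁷ W.
S = L/(4πd²) = 1.07×10⁵ W m⁻².
Energy balance: absorbed = emitted ⇒ πR²·S(1−A) = 4πR²·σT_eq⁴, so T_eq⁴ = S(1−A)/(4σ).
T_eq = [1.07×10⁵ × 0.27 / (4 × 5.67×10⁻⁸)]^(1/4) = (1.28×10¹¹)^(1/4) = 598 K.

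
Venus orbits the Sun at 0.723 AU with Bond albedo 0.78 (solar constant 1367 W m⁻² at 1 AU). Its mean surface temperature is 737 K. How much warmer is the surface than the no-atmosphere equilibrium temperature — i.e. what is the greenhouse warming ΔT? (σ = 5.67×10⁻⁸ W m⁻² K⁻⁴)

S = 1367/0.723² = 2615 W m⁻².
T_eq = [S(1−A)/(4σ)]^(1/4) = [2615×0.22/(4×5.67×10⁻⁸)]^(1/4) = 224.4 K.
ΔT = T_surf − T_eq = 737 − 224.4.

ΔT ≈ 512.6 K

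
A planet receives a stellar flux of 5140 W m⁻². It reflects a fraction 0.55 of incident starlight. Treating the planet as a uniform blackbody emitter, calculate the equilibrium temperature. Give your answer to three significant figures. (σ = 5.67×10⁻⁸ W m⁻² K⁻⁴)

Energy balance: absorbed = emitted ⇒ πR²·S(1−A) = 4πR²·σT_eq⁴, so T_eq⁴ = S(1−A)/(4σ).
T_eq = [5140 × 0.45 / (4 × 5.67×10⁻⁸)]^(1/4) = (1.02×10¹⁰)^(1/4) = 318 K.

T_eq ≈ 318 K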